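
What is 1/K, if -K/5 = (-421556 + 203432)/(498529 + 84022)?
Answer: 582551/1090620 ≈ 0.53415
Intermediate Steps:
K = 1090620/582551 (K = -5*(-421556 + 203432)/(498529 + 84022) = -(-1090620)/582551 = -5*(-218124/582551) = 1090620/582551 ≈ 1.8721)
1/K = 1/(1090620/582551) = 582551/1090620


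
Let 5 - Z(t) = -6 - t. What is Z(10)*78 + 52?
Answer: 1690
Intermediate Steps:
Z(t) = 11 + t (Z(t) = 5 - (-6 - t) = 5 + (6 + t) = 11 + t)
Z(10)*78 + 52 = (11 + 10)*78 + 52 = 21*78 + 52 = 1638 + 52 = 1690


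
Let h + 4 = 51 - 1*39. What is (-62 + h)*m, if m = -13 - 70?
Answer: 4482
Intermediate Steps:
m = -83
h = 8 (h = -4 + (51 - 1*39) = -4 + (51 - 39) = -4 + 12 = 8)
(-62 + h)*m = (-62 + 8)*(-83) = -54*(-83) = 4482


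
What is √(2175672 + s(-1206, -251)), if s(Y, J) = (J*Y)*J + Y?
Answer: 2*I*√18451185 ≈ 8591.0*I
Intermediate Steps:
s(Y, J) = Y + Y*J² (s(Y, J) = Y*J² + Y = Y + Y*J²)
√(2175672 + s(-1206, -251)) = √(2175672 - 1206*(1 + (-251)²)) = √(2175672 - 1206*(1 + 63001)) = √(2175672 - 1206*63002) = √(2175672 - 75980412) = √(-73804740) = 2*I*√18451185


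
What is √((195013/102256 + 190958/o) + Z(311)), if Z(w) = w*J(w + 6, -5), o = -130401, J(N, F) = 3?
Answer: √23521691121663561563/158741484 ≈ 30.552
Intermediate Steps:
Z(w) = 3*w (Z(w) = w*3 = 3*w)
√((195013/102256 + 190958/o) + Z(311)) = √((195013/102256 + 190958/(-130401)) + 3*311) = √((195013*(1/102256) + 190958*(-1/130401)) + 933) = √((27859/14608 - 190958/130401) + 933) = √(843326995/1904897808 + 933) = √(1778112981859/1904897808) = √23521691121663561563/158741484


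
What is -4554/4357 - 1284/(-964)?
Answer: 301083/1050037 ≈ 0.28674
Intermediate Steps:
-4554/4357 - 1284/(-964) = -4554*1/4357 - 1284*(-1/964) = -4554/4357 + 321/241 = 301083/1050037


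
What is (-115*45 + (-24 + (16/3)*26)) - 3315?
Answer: -25126/3 ≈ -8375.3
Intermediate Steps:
(-115*45 + (-24 + (16/3)*26)) - 3315 = (-5175 + (-24 + (16*(1/3))*26)) - 3315 = (-5175 + (-24 + (16/3)*26)) - 3315 = (-5175 + (-24 + 416/3)) - 3315 = (-5175 + 344/3) - 3315 = -15181/3 - 3315 = -25126/3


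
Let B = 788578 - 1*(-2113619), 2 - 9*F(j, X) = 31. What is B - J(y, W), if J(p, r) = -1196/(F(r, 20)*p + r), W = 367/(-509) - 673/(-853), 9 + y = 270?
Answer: 1059630352656455/365113351 ≈ 2.9022e+6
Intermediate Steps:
F(j, X) = -29/9 (F(j, X) = 2/9 - ⅑*31 = 2/9 - 31/9 = -29/9)
y = 261 (y = -9 + 270 = 261)
W = 29506/434177 (W = 367*(-1/509) - 673*(-1/853) = -367/509 + 673/853 = 29506/434177 ≈ 0.067958)
J(p, r) = -1196/(r - 29*p/9) (J(p, r) = -1196/(-29*p/9 + r) = -1196/(r - 29*p/9))
B = 2902197 (B = 788578 + 2113619 = 2902197)
B - J(y, W) = 2902197 - 10764/(-9*29506/434177 + 29*261) = 2902197 - 10764/(-265554/434177 + 7569) = 2902197 - 10764/3286020159/434177 = 2902197 - 10764*434177/3286020159 = 2902197 - 1*519275692/365113351 = 2902197 - 519275692/365113351 = 1059630352656455/365113351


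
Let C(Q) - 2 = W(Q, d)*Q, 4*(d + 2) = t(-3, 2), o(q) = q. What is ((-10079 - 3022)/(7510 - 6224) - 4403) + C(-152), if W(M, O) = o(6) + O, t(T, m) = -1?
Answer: -6405807/1286 ≈ -4981.2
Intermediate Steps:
d = -9/4 (d = -2 + (1/4)*(-1) = -2 - 1/4 = -9/4 ≈ -2.2500)
W(M, O) = 6 + O
C(Q) = 2 + 15*Q/4 (C(Q) = 2 + (6 - 9/4)*Q = 2 + 15*Q/4)
((-10079 - 3022)/(7510 - 6224) - 4403) + C(-152) = ((-10079 - 3022)/(7510 - 6224) - 4403) + (2 + (15/4)*(-152)) = (-13101/1286 - 4403) + (2 - 570) = (-13101*1/1286 - 4403) - 568 = (-13101/1286 - 4403) - 568 = -5675359/1286 - 568 = -6405807/1286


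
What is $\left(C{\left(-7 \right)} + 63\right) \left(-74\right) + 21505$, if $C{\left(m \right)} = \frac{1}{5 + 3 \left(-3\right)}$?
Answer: $\frac{33723}{2} \approx 16862.0$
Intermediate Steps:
$C{\left(m \right)} = - \frac{1}{4}$ ($C{\left(m \right)} = \frac{1}{5 - 9} = \frac{1}{-4} = - \frac{1}{4}$)
$\left(C{\left(-7 \right)} + 63\right) \left(-74\right) + 21505 = \left(- \frac{1}{4} + 63\right) \left(-74\right) + 21505 = \frac{251}{4} \left(-74\right) + 21505 = - \frac{9287}{2} + 21505 = \frac{33723}{2}$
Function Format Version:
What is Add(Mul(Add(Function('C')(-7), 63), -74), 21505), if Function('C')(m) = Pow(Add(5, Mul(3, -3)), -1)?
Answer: Rational(33723, 2) ≈ 16862.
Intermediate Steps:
Function('C')(m) = Rational(-1, 4) (Function('C')(m) = Pow(Add(5, -9), -1) = Pow(-4, -1) = Rational(-1, 4))
Add(Mul(Add(Function('C')(-7), 63), -74), 21505) = Add(Mul(Add(Rational(-1, 4), 63), -74), 21505) = Add(Mul(Rational(251, 4), -74), 21505) = Add(Rational(-9287, 2), 21505) = Rational(33723, 2)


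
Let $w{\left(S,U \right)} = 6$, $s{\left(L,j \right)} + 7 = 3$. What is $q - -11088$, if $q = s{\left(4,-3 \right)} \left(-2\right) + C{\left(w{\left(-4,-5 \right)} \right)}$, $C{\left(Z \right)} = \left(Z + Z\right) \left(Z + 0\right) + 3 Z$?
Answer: $11186$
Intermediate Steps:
$s{\left(L,j \right)} = -4$ ($s{\left(L,j \right)} = -7 + 3 = -4$)
$C{\left(Z \right)} = 2 Z^{2} + 3 Z$ ($C{\left(Z \right)} = 2 Z Z + 3 Z = 2 Z^{2} + 3 Z$)
$q = 98$ ($q = \left(-4\right) \left(-2\right) + 6 \left(3 + 2 \cdot 6\right) = 8 + 6 \left(3 + 12\right) = 8 + 6 \cdot 15 = 8 + 90 = 98$)
$q - -11088 = 98 - -11088 = 98 + 11088 = 11186$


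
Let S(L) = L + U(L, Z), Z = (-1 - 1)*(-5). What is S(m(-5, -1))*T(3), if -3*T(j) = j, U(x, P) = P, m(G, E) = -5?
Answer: -5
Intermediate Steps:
Z = 10 (Z = -2*(-5) = 10)
T(j) = -j/3
S(L) = 10 + L (S(L) = L + 10 = 10 + L)
S(m(-5, -1))*T(3) = (10 - 5)*(-⅓*3) = 5*(-1) = -5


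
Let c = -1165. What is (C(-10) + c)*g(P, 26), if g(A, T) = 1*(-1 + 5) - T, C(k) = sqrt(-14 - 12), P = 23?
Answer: 25630 - 22*I*sqrt(26) ≈ 25630.0 - 112.18*I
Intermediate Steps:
C(k) = I*sqrt(26) (C(k) = sqrt(-26) = I*sqrt(26))
g(A, T) = 4 - T (g(A, T) = 1*4 - T = 4 - T)
(C(-10) + c)*g(P, 26) = (I*sqrt(26) - 1165)*(4 - 1*26) = (-1165 + I*sqrt(26))*(4 - 26) = (-1165 + I*sqrt(26))*(-22) = 25630 - 22*I*sqrt(26)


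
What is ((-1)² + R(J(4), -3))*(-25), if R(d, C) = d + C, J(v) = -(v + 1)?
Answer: 175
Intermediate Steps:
J(v) = -1 - v (J(v) = -(1 + v) = -1 - v)
R(d, C) = C + d
((-1)² + R(J(4), -3))*(-25) = ((-1)² + (-3 + (-1 - 1*4)))*(-25) = (1 + (-3 + (-1 - 4)))*(-25) = (1 + (-3 - 5))*(-25) = (1 - 8)*(-25) = -7*(-25) = 175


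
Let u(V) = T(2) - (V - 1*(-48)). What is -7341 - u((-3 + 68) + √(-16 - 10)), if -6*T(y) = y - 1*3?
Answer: -43369/6 + I*√26 ≈ -7228.2 + 5.099*I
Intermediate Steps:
T(y) = ½ - y/6 (T(y) = -(y - 1*3)/6 = -(y - 3)/6 = -(-3 + y)/6 = ½ - y/6)
u(V) = -287/6 - V (u(V) = (½ - ⅙*2) - (V - 1*(-48)) = (½ - ⅓) - (V + 48) = ⅙ - (48 + V) = ⅙ + (-48 - V) = -287/6 - V)
-7341 - u((-3 + 68) + √(-16 - 10)) = -7341 - (-287/6 - ((-3 + 68) + √(-16 - 10))) = -7341 - (-287/6 - (65 + √(-26))) = -7341 - (-287/6 - (65 + I*√26)) = -7341 - (-287/6 + (-65 - I*√26)) = -7341 - (-677/6 - I*√26) = -7341 + (677/6 + I*√26) = -43369/6 + I*√26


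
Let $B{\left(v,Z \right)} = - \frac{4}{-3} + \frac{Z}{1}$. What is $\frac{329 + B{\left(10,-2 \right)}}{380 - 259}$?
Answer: $\frac{985}{363} \approx 2.7135$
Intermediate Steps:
$B{\left(v,Z \right)} = \frac{4}{3} + Z$ ($B{\left(v,Z \right)} = \left(-4\right) \left(- \frac{1}{3}\right) + Z 1 = \frac{4}{3} + Z$)
$\frac{329 + B{\left(10,-2 \right)}}{380 - 259} = \frac{329 + \left(\frac{4}{3} - 2\right)}{380 - 259} = \frac{329 - \frac{2}{3}}{121} = \frac{985}{3} \cdot \frac{1}{121} = \frac{985}{363}$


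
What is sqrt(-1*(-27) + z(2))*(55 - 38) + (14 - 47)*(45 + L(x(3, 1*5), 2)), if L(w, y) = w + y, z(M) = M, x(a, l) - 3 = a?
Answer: -1749 + 17*sqrt(29) ≈ -1657.5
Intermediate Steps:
x(a, l) = 3 + a
sqrt(-1*(-27) + z(2))*(55 - 38) + (14 - 47)*(45 + L(x(3, 1*5), 2)) = sqrt(-1*(-27) + 2)*(55 - 38) + (14 - 47)*(45 + ((3 + 3) + 2)) = sqrt(27 + 2)*17 - 33*(45 + (6 + 2)) = sqrt(29)*17 - 33*(45 + 8) = 17*sqrt(29) - 33*53 = 17*sqrt(29) - 1749 = -1749 + 17*sqrt(29)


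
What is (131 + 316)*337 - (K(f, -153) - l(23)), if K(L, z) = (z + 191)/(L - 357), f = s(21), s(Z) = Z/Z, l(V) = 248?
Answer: 26857905/178 ≈ 1.5089e+5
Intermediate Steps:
s(Z) = 1
f = 1
K(L, z) = (191 + z)/(-357 + L)
(131 + 316)*337 - (K(f, -153) - l(23)) = (131 + 316)*337 - ((191 - 153)/(-357 + 1) - 1*248) = 447*337 - (38/(-356) - 248) = 150639 - (-1/356*38 - 248) = 150639 - (-19/178 - 248) = 150639 - 1*(-44163/178) = 150639 + 44163/178 = 26857905/178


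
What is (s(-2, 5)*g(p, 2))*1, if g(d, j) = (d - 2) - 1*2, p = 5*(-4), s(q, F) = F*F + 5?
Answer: -720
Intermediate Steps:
s(q, F) = 5 + F**2 (s(q, F) = F**2 + 5 = 5 + F**2)
p = -20
g(d, j) = -4 + d (g(d, j) = (-2 + d) - 2 = -4 + d)
(s(-2, 5)*g(p, 2))*1 = ((5 + 5**2)*(-4 - 20))*1 = ((5 + 25)*(-24))*1 = (30*(-24))*1 = -720*1 = -720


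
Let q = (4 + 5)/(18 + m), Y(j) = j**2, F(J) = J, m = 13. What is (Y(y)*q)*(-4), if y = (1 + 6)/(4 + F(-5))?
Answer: -1764/31 ≈ -56.903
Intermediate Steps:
y = -7 (y = (1 + 6)/(4 - 5) = 7/(-1) = 7*(-1) = -7)
q = 9/31 (q = (4 + 5)/(18 + 13) = 9/31 ≈ 0.29032)
(Y(y)*q)*(-4) = ((-7)**2*(9/31))*(-4) = (49*(9/31))*(-4) = (441/31)*(-4) = -1764/31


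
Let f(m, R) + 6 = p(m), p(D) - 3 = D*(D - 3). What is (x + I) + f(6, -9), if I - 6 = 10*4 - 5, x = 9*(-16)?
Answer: -88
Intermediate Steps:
p(D) = 3 + D*(-3 + D) (p(D) = 3 + D*(D - 3) = 3 + D*(-3 + D))
f(m, R) = -3 + m² - 3*m (f(m, R) = -6 + (3 + m² - 3*m) = -3 + m² - 3*m)
x = -144
I = 41 (I = 6 + (10*4 - 5) = 6 + (40 - 5) = 6 + 35 = 41)
(x + I) + f(6, -9) = (-144 + 41) + (-3 + 6² - 3*6) = -103 + (-3 + 36 - 18) = -103 + 15 = -88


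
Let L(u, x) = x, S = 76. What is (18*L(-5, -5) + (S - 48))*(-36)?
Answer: 2232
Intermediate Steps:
(18*L(-5, -5) + (S - 48))*(-36) = (18*(-5) + (76 - 48))*(-36) = (-90 + 28)*(-36) = -62*(-36) = 2232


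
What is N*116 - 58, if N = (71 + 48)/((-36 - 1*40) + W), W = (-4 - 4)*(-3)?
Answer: -4205/13 ≈ -323.46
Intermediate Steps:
W = 24 (W = -8*(-3) = 24)
N = -119/52 (N = (71 + 48)/((-36 - 1*40) + 24) = 119/((-36 - 40) + 24) = 119/(-76 + 24) = 119/(-52) = 119*(-1/52) = -119/52 ≈ -2.2885)
N*116 - 58 = -119/52*116 - 58 = -3451/13 - 58 = -4205/13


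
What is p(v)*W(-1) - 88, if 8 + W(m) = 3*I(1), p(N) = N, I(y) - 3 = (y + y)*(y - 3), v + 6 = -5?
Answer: 33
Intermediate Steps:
v = -11 (v = -6 - 5 = -11)
I(y) = 3 + 2*y*(-3 + y) (I(y) = 3 + (y + y)*(y - 3) = 3 + (2*y)*(-3 + y) = 3 + 2*y*(-3 + y))
W(m) = -11 (W(m) = -8 + 3*(3 - 6*1 + 2*1²) = -8 + 3*(3 - 6 + 2*1) = -8 + 3*(3 - 6 + 2) = -8 + 3*(-1) = -8 - 3 = -11)
p(v)*W(-1) - 88 = -11*(-11) - 88 = 121 - 88 = 33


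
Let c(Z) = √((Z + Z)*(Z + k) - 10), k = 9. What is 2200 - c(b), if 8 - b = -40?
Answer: 2200 - √5462 ≈ 2126.1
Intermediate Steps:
b = 48 (b = 8 - 1*(-40) = 8 + 40 = 48)
c(Z) = √(-10 + 2*Z*(9 + Z)) (c(Z) = √((Z + Z)*(Z + 9) - 10) = √((2*Z)*(9 + Z) - 10) = √(2*Z*(9 + Z) - 10) = √(-10 + 2*Z*(9 + Z)))
2200 - c(b) = 2200 - √(-10 + 2*48² + 18*48) = 2200 - √(-10 + 2*2304 + 864) = 2200 - √(-10 + 4608 + 864) = 2200 - √5462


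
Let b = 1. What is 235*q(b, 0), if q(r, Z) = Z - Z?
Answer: 0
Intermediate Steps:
q(r, Z) = 0
235*q(b, 0) = 235*0 = 0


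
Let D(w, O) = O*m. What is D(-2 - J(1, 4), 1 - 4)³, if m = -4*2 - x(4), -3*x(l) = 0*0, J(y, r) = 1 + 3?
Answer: 13824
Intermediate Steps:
J(y, r) = 4
x(l) = 0 (x(l) = -0*0 = -⅓*0 = 0)
m = -8 (m = -4*2 - 1*0 = -8 + 0 = -8)
D(w, O) = -8*O (D(w, O) = O*(-8) = -8*O)
D(-2 - J(1, 4), 1 - 4)³ = (-8*(1 - 4))³ = (-8*(-3))³ = 24³ = 13824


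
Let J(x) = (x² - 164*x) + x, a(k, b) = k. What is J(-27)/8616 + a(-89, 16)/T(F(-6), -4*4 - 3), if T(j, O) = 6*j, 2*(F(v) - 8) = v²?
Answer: 697/28002 ≈ 0.024891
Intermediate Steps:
F(v) = 8 + v²/2
J(x) = x² - 163*x
J(-27)/8616 + a(-89, 16)/T(F(-6), -4*4 - 3) = -27*(-163 - 27)/8616 - 89*1/(6*(8 + (½)*(-6)²)) = -27*(-190)*(1/8616) - 89*1/(6*(8 + (½)*36)) = 5130*(1/8616) - 89*1/(6*(8 + 18)) = 855/1436 - 89/(6*26) = 855/1436 - 89/156 = 697/28002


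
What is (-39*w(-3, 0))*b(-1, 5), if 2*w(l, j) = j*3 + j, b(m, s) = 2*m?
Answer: 0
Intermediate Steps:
w(l, j) = 2*j (w(l, j) = (j*3 + j)/2 = (3*j + j)/2 = (4*j)/2 = 2*j)
(-39*w(-3, 0))*b(-1, 5) = (-78*0)*(2*(-1)) = -39*0*(-2) = 0*(-2) = 0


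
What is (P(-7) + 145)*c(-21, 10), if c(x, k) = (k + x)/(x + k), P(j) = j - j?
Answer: 145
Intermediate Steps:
P(j) = 0
c(x, k) = 1 (c(x, k) = (k + x)/(k + x) = 1)
(P(-7) + 145)*c(-21, 10) = (0 + 145)*1 = 145*1 = 145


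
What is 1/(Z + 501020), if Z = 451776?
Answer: 1/952796 ≈ 1.0495e-6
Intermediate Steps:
1/(Z + 501020) = 1/(451776 + 501020) = 1/952796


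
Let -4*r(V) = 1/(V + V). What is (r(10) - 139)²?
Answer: 123676641/6400 ≈ 19324.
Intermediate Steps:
r(V) = -1/(8*V) (r(V) = -1/(4*(V + V)) = -1/(2*V)/4 = -1/(8*V))
(r(10) - 139)² = (-⅛/10 - 139)² = (-⅛*⅒ - 139)² = (-1/80 - 139)² = (-11121/80)² = 123676641/6400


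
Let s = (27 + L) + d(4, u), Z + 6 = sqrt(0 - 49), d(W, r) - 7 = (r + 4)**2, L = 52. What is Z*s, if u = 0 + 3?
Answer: -810 + 945*I ≈ -810.0 + 945.0*I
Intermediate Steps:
u = 3
d(W, r) = 7 + (4 + r)**2 (d(W, r) = 7 + (r + 4)**2 = 7 + (4 + r)**2)
Z = -6 + 7*I (Z = -6 + sqrt(0 - 49) = -6 + sqrt(-49) = -6 + 7*I ≈ -6.0 + 7.0*I)
s = 135 (s = (27 + 52) + (7 + (4 + 3)**2) = 79 + (7 + 7**2) = 79 + (7 + 49) = 79 + 56 = 135)
Z*s = (-6 + 7*I)*135 = -810 + 945*I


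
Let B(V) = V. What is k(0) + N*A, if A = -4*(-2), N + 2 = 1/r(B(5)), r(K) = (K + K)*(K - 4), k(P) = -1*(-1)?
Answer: -71/5 ≈ -14.200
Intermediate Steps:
k(P) = 1
r(K) = 2*K*(-4 + K) (r(K) = (2*K)*(-4 + K) = 2*K*(-4 + K))
N = -19/10 (N = -2 + 1/(2*5*(-4 + 5)) = -2 + 1/(2*5*1) = -2 + 1/10 = -2 + ⅒ = -19/10 ≈ -1.9000)
A = 8
k(0) + N*A = 1 - 19/10*8 = 1 - 76/5 = -71/5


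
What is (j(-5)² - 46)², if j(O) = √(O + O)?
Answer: 3136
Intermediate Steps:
j(O) = √2*√O (j(O) = √(2*O) = √2*√O)
(j(-5)² - 46)² = ((√2*√(-5))² - 46)² = ((√2*(I*√5))² - 46)² = ((I*√10)² - 46)² = (-10 - 46)² = (-56)² = 3136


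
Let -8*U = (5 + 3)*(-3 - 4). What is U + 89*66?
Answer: 5881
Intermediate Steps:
U = 7 (U = -(5 + 3)*(-3 - 4)/8 = -(-7) = -⅛*(-56) = 7)
U + 89*66 = 7 + 89*66 = 7 + 5874 = 5881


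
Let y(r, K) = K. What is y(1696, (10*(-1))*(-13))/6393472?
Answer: 65/3196736 ≈ 2.0333e-5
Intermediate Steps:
y(1696, (10*(-1))*(-13))/6393472 = ((10*(-1))*(-13))/6393472 = -10*(-13)*(1/6393472) = 130*(1/6393472) = 65/3196736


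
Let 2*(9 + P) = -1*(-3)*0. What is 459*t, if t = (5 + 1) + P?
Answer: -1377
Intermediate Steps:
P = -9 (P = -9 + (-1*(-3)*0)/2 = -9 + (3*0)/2 = -9 + (½)*0 = -9 + 0 = -9)
t = -3 (t = (5 + 1) - 9 = 6 - 9 = -3)
459*t = 459*(-3) = -1377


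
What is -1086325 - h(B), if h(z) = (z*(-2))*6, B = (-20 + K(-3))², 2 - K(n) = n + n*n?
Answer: -1079413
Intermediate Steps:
K(n) = 2 - n - n² (K(n) = 2 - (n + n*n) = 2 - (n + n²) = 2 + (-n - n²) = 2 - n - n²)
B = 576 (B = (-20 + (2 - 1*(-3) - 1*(-3)²))² = (-20 + (2 + 3 - 1*9))² = (-20 + (2 + 3 - 9))² = (-20 - 4)² = (-24)² = 576)
h(z) = -12*z (h(z) = -2*z*6 = -12*z)
-1086325 - h(B) = -1086325 - (-12)*576 = -1086325 - 1*(-6912) = -1086325 + 6912 = -1079413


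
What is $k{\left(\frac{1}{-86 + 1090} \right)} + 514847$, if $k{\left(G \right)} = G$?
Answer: $\frac{516906389}{1004} \approx 5.1485 \cdot 10^{5}$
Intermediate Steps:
$k{\left(\frac{1}{-86 + 1090} \right)} + 514847 = \frac{1}{-86 + 1090} + 514847 = \frac{1}{1004} + 514847 = \frac{516906389}{1004}$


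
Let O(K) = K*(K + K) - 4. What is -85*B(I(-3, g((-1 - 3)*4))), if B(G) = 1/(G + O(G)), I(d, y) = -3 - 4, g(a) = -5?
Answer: -85/87 ≈ -0.97701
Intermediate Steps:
O(K) = -4 + 2*K**2 (O(K) = K*(2*K) - 4 = 2*K**2 - 4 = -4 + 2*K**2)
I(d, y) = -7
B(G) = 1/(-4 + G + 2*G**2) (B(G) = 1/(G + (-4 + 2*G**2)) = 1/(-4 + G + 2*G**2))
-85*B(I(-3, g((-1 - 3)*4))) = -85/(-4 - 7 + 2*(-7)**2) = -85/(-4 - 7 + 2*49) = -85/(-4 - 7 + 98) = -85/87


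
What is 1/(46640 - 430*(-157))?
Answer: 1/114150 ≈ 8.7604e-6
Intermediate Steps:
1/(46640 - 430*(-157)) = 1/(46640 + 67510) = 1/114150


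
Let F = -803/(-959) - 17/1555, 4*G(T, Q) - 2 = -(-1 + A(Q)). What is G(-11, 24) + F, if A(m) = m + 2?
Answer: -29369187/5964980 ≈ -4.9236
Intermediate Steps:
A(m) = 2 + m
G(T, Q) = ¼ - Q/4 (G(T, Q) = ½ + (-(-1 + (2 + Q)))/4 = ½ + (-(1 + Q))/4 = ½ + (-1 - Q)/4 = ½ + (-¼ - Q/4) = ¼ - Q/4)
F = 1232362/1491245 (F = -803*(-1/959) - 17*1/1555 = 803/959 - 17/1555 = 1232362/1491245 ≈ 0.82640)
G(-11, 24) + F = (¼ - ¼*24) + 1232362/1491245 = (¼ - 6) + 1232362/1491245 = -23/4 + 1232362/1491245 = -29369187/5964980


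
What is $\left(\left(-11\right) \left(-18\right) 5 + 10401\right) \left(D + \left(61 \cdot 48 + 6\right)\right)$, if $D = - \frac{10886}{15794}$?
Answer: $\frac{263865167805}{7897} \approx 3.3413 \cdot 10^{7}$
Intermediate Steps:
$D = - \frac{5443}{7897}$ ($D = \left(-10886\right) \frac{1}{15794} = - \frac{5443}{7897} \approx -0.68925$)
$\left(\left(-11\right) \left(-18\right) 5 + 10401\right) \left(D + \left(61 \cdot 48 + 6\right)\right) = \left(\left(-11\right) \left(-18\right) 5 + 10401\right) \left(- \frac{5443}{7897} + \left(61 \cdot 48 + 6\right)\right) = \left(198 \cdot 5 + 10401\right) \left(- \frac{5443}{7897} + \left(2928 + 6\right)\right) = \left(990 + 10401\right) \left(- \frac{5443}{7897} + 2934\right) = 11391 \cdot \frac{23164355}{7897} = \frac{263865167805}{7897}$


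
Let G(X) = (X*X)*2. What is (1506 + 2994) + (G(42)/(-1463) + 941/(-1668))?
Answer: 1567716659/348612 ≈ 4497.0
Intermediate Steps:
G(X) = 2*X² (G(X) = X²*2 = 2*X²)
(1506 + 2994) + (G(42)/(-1463) + 941/(-1668)) = (1506 + 2994) + ((2*42²)/(-1463) + 941/(-1668)) = 4500 + ((2*1764)*(-1/1463) + 941*(-1/1668)) = 4500 + (3528*(-1/1463) - 941/1668) = 4500 + (-504/209 - 941/1668) = 4500 - 1037341/348612 = 1567716659/348612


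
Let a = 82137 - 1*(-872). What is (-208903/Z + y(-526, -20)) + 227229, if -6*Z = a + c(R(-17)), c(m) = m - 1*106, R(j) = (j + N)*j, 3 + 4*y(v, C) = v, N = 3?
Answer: 75529217239/332564 ≈ 2.2711e+5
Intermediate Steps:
a = 83009 (a = 82137 + 872 = 83009)
y(v, C) = -¾ + v/4
R(j) = j*(3 + j) (R(j) = (j + 3)*j = (3 + j)*j = j*(3 + j))
c(m) = -106 + m (c(m) = m - 106 = -106 + m)
Z = -83141/6 (Z = -(83009 + (-106 - 17*(3 - 17)))/6 = -(83009 + (-106 - 17*(-14)))/6 = -(83009 + (-106 + 238))/6 = -(83009 + 132)/6 = -⅙*83141 = -83141/6 ≈ -13857.)
(-208903/Z + y(-526, -20)) + 227229 = (-208903/(-83141/6) + (-¾ + (¼)*(-526))) + 227229 = (-208903*(-6/83141) + (-¾ - 263/2)) + 227229 = (1253418/83141 - 529/4) + 227229 = -38967917/332564 + 227229 = 75529217239/332564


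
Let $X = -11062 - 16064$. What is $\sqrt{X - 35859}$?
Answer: $i \sqrt{62985} \approx 250.97 i$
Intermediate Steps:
$X = -27126$ ($X = -11062 - 16064 = -27126$)
$\sqrt{X - 35859} = \sqrt{-27126 - 35859} = \sqrt{-62985} = i \sqrt{62985}$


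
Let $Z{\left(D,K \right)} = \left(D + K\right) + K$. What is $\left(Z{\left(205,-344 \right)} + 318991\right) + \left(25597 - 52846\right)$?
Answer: $291259$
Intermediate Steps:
$Z{\left(D,K \right)} = D + 2 K$
$\left(Z{\left(205,-344 \right)} + 318991\right) + \left(25597 - 52846\right) = \left(\left(205 + 2 \left(-344\right)\right) + 318991\right) + \left(25597 - 52846\right) = \left(\left(205 - 688\right) + 318991\right) + \left(25597 - 52846\right) = \left(-483 + 318991\right) - 27249 = 318508 - 27249 = 291259$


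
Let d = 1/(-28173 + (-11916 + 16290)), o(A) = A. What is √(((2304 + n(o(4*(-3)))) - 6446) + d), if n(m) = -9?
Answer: 5*I*√94043795214/23799 ≈ 64.428*I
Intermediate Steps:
d = -1/23799 (d = 1/(-28173 + 4374) = 1/(-23799) = -1/23799 ≈ -4.2019e-5)
√(((2304 + n(o(4*(-3)))) - 6446) + d) = √(((2304 - 9) - 6446) - 1/23799) = √((2295 - 6446) - 1/23799) = √(-4151 - 1/23799) = √(-98789650/23799) = 5*I*√94043795214/23799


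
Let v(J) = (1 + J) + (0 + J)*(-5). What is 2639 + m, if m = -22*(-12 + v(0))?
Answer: 2881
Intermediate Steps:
v(J) = 1 - 4*J (v(J) = (1 + J) + J*(-5) = (1 + J) - 5*J = 1 - 4*J)
m = 242 (m = -22*(-12 + (1 - 4*0)) = -22*(-12 + (1 + 0)) = -22*(-12 + 1) = -22*(-11) = 242)
2639 + m = 2639 + 242 = 2881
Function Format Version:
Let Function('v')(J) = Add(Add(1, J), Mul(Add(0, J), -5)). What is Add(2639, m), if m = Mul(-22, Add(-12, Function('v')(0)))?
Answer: 2881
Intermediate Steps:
Function('v')(J) = Add(1, Mul(-4, J)) (Function('v')(J) = Add(Add(1, J), Mul(J, -5)) = Add(Add(1, J), Mul(-5, J)) = Add(1, Mul(-4, J)))
m = 242 (m = Mul(-22, Add(-12, Add(1, Mul(-4, 0)))) = Mul(-22, Add(-12, Add(1, 0))) = Mul(-22, Add(-12, 1)) = Mul(-22, -11) = 242)
Add(2639, m) = Add(2639, 242) = 2881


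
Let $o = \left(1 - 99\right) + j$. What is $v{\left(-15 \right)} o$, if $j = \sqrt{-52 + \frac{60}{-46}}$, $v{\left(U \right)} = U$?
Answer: $1470 - \frac{15 i \sqrt{28198}}{23} \approx 1470.0 - 109.51 i$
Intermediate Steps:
$j = \frac{i \sqrt{28198}}{23}$ ($j = \sqrt{-52 + 60 \left(- \frac{1}{46}\right)} = \sqrt{-52 - \frac{30}{23}} = \sqrt{- \frac{1226}{23}} = \frac{i \sqrt{28198}}{23} \approx 7.301 i$)
$o = -98 + \frac{i \sqrt{28198}}{23}$ ($o = \left(1 - 99\right) + \frac{i \sqrt{28198}}{23} = -98 + \frac{i \sqrt{28198}}{23} \approx -98.0 + 7.301 i$)
$v{\left(-15 \right)} o = - 15 \left(-98 + \frac{i \sqrt{28198}}{23}\right) = 1470 - \frac{15 i \sqrt{28198}}{23}$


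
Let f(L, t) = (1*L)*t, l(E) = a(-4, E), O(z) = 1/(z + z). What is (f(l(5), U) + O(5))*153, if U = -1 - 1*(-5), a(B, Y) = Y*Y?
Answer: 153153/10 ≈ 15315.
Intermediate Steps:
O(z) = 1/(2*z)
a(B, Y) = Y²
U = 4 (U = -1 + 5 = 4)
l(E) = E²
f(L, t) = L*t
(f(l(5), U) + O(5))*153 = (5²*4 + (½)/5)*153 = (25*4 + (½)*(⅕))*153 = (100 + ⅒)*153 = (1001/10)*153 = 153153/10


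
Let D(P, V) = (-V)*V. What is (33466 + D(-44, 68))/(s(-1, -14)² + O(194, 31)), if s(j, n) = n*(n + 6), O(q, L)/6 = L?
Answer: 759/335 ≈ 2.2657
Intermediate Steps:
O(q, L) = 6*L
D(P, V) = -V²
s(j, n) = n*(6 + n)
(33466 + D(-44, 68))/(s(-1, -14)² + O(194, 31)) = (33466 - 1*68²)/((-14*(6 - 14))² + 6*31) = (33466 - 1*4624)/((-14*(-8))² + 186) = (33466 - 4624)/(112² + 186) = 28842/(12544 + 186) = 28842/12730 = 28842*(1/12730) = 759/335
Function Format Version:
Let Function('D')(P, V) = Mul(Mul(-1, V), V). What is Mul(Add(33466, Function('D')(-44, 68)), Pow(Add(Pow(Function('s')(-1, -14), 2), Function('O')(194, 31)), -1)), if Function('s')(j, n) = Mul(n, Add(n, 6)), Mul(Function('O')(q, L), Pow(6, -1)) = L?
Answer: Rational(759, 335) ≈ 2.2657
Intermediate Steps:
Function('O')(q, L) = Mul(6, L)
Function('D')(P, V) = Mul(-1, Pow(V, 2))
Function('s')(j, n) = Mul(n, Add(6, n))
Mul(Add(33466, Function('D')(-44, 68)), Pow(Add(Pow(Function('s')(-1, -14), 2), Function('O')(194, 31)), -1)) = Mul(Add(33466, Mul(-1, Pow(68, 2))), Pow(Add(Pow(Mul(-14, Add(6, -14)), 2), Mul(6, 31)), -1)) = Mul(Add(33466, Mul(-1, 4624)), Pow(Add(Pow(Mul(-14, -8), 2), 186), -1)) = Mul(Add(33466, -4624), Pow(Add(Pow(112, 2), 186), -1)) = Mul(28842, Pow(Add(12544, 186), -1)) = Mul(28842, Pow(12730, -1)) = Mul(28842, Rational(1, 12730)) = Rational(759, 335)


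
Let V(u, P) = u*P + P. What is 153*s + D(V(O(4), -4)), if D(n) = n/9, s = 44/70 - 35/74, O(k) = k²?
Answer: 378811/23310 ≈ 16.251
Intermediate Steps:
V(u, P) = P + P*u (V(u, P) = P*u + P = P + P*u)
s = 403/2590 (s = 44*(1/70) - 35*1/74 = 22/35 - 35/74 = 403/2590 ≈ 0.15560)
D(n) = n/9 (D(n) = n*(⅑) = n/9)
153*s + D(V(O(4), -4)) = 153*(403/2590) + (-4*(1 + 4²))/9 = 61659/2590 + (-4*(1 + 16))/9 = 61659/2590 + (-4*17)/9 = 61659/2590 + (⅑)*(-68) = 61659/2590 - 68/9 = 378811/23310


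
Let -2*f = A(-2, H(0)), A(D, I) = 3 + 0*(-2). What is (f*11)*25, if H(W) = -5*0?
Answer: -825/2 ≈ -412.50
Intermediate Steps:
H(W) = 0
A(D, I) = 3 (A(D, I) = 3 + 0 = 3)
f = -3/2 (f = -½*3 = -3/2 ≈ -1.5000)
(f*11)*25 = -3/2*11*25 = -33/2*25 = -825/2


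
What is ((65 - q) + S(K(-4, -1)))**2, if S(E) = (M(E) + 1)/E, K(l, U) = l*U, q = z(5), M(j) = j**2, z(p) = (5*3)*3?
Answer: 9409/16 ≈ 588.06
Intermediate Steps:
z(p) = 45 (z(p) = 15*3 = 45)
q = 45
K(l, U) = U*l
S(E) = (1 + E**2)/E (S(E) = (E**2 + 1)/E = (1 + E**2)/E)
((65 - q) + S(K(-4, -1)))**2 = ((65 - 1*45) + (-1*(-4) + 1/(-1*(-4))))**2 = ((65 - 45) + (4 + 1/4))**2 = (20 + (4 + 1/4))**2 = (20 + 17/4)**2 = (97/4)**2 = 9409/16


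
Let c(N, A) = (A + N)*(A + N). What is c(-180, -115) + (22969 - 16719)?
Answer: 93275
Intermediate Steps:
c(N, A) = (A + N)²
c(-180, -115) + (22969 - 16719) = (-115 - 180)² + (22969 - 16719) = (-295)² + 6250 = 87025 + 6250 = 93275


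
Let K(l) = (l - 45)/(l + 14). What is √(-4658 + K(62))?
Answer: I*√6725829/38 ≈ 68.248*I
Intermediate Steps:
K(l) = (-45 + l)/(14 + l)
√(-4658 + K(62)) = √(-4658 + (-45 + 62)/(14 + 62)) = √(-4658 + 17/76) = √(-353991/76) = I*√6725829/38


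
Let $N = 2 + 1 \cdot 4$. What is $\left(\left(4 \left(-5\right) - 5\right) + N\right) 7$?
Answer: $-133$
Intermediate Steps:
$N = 6$ ($N = 2 + 4 = 6$)
$\left(\left(4 \left(-5\right) - 5\right) + N\right) 7 = \left(\left(4 \left(-5\right) - 5\right) + 6\right) 7 = \left(\left(-20 - 5\right) + 6\right) 7 = \left(-25 + 6\right) 7 = \left(-19\right) 7 = -133$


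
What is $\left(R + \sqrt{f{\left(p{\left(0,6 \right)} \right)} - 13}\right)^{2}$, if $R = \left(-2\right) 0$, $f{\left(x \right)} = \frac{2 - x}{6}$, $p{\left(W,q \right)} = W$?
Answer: $- \frac{38}{3} \approx -12.667$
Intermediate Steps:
$f{\left(x \right)} = \frac{1}{3} - \frac{x}{6}$ ($f{\left(x \right)} = \left(2 - x\right) \frac{1}{6} = \frac{1}{3} - \frac{x}{6}$)
$R = 0$
$\left(R + \sqrt{f{\left(p{\left(0,6 \right)} \right)} - 13}\right)^{2} = \left(0 + \sqrt{\left(\frac{1}{3} - 0\right) - 13}\right)^{2} = \left(0 + \sqrt{\left(\frac{1}{3} + 0\right) - 13}\right)^{2} = \left(0 + \sqrt{\frac{1}{3} - 13}\right)^{2} = \left(0 + \sqrt{- \frac{38}{3}}\right)^{2} = \left(0 + \frac{i \sqrt{114}}{3}\right)^{2} = \left(\frac{i \sqrt{114}}{3}\right)^{2} = - \frac{38}{3}$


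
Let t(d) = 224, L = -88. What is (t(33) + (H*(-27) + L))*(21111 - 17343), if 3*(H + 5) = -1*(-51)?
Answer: -708384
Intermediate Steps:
H = 12 (H = -5 + (-1*(-51))/3 = -5 + (⅓)*51 = -5 + 17 = 12)
(t(33) + (H*(-27) + L))*(21111 - 17343) = (224 + (12*(-27) - 88))*(21111 - 17343) = (224 + (-324 - 88))*3768 = (224 - 412)*3768 = -188*3768 = -708384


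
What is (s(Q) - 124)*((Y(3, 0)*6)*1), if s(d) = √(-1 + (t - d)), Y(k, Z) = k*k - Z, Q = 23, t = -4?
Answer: -6696 + 108*I*√7 ≈ -6696.0 + 285.74*I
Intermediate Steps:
Y(k, Z) = k² - Z
s(d) = √(-5 - d) (s(d) = √(-1 + (-4 - d)) = √(-5 - d))
(s(Q) - 124)*((Y(3, 0)*6)*1) = (√(-5 - 1*23) - 124)*(((3² - 1*0)*6)*1) = (√(-5 - 23) - 124)*(((9 + 0)*6)*1) = (√(-28) - 124)*((9*6)*1) = (2*I*√7 - 124)*(54*1) = (-124 + 2*I*√7)*54 = -6696 + 108*I*√7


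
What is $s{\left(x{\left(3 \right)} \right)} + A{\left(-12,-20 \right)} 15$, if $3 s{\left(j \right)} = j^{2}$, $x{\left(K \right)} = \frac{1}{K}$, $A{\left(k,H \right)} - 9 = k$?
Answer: $- \frac{1214}{27} \approx -44.963$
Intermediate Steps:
$A{\left(k,H \right)} = 9 + k$
$s{\left(j \right)} = \frac{j^{2}}{3}$
$s{\left(x{\left(3 \right)} \right)} + A{\left(-12,-20 \right)} 15 = \frac{\left(\frac{1}{3}\right)^{2}}{3} + \left(9 - 12\right) 15 = \frac{1}{3 \cdot 9} - 45 = \frac{1}{3} \cdot \frac{1}{9} - 45 = \frac{1}{27} - 45 = - \frac{1214}{27}$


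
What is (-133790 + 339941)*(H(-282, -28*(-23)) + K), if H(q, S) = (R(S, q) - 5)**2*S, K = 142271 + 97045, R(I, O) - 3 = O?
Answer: 10757326128780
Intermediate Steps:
R(I, O) = 3 + O
K = 239316
H(q, S) = S*(-2 + q)**2 (H(q, S) = ((3 + q) - 5)**2*S = (-2 + q)**2*S = S*(-2 + q)**2)
(-133790 + 339941)*(H(-282, -28*(-23)) + K) = (-133790 + 339941)*((-28*(-23))*(-2 - 282)**2 + 239316) = 206151*(644*(-284)**2 + 239316) = 206151*(644*80656 + 239316) = 206151*(51942464 + 239316) = 206151*52181780 = 10757326128780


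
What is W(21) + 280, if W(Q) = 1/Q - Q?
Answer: 5440/21 ≈ 259.05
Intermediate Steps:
W(Q) = 1/Q - Q
W(21) + 280 = (1/21 - 1*21) + 280 = (1/21 - 21) + 280 = -440/21 + 280 = 5440/21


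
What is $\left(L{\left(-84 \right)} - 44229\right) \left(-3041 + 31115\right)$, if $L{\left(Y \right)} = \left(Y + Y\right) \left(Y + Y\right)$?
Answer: $-449324370$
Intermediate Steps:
$L{\left(Y \right)} = 4 Y^{2}$ ($L{\left(Y \right)} = 2 Y 2 Y = 4 Y^{2}$)
$\left(L{\left(-84 \right)} - 44229\right) \left(-3041 + 31115\right) = \left(4 \left(-84\right)^{2} - 44229\right) \left(-3041 + 31115\right) = \left(4 \cdot 7056 - 44229\right) 28074 = \left(28224 - 44229\right) 28074 = \left(-16005\right) 28074 = -449324370$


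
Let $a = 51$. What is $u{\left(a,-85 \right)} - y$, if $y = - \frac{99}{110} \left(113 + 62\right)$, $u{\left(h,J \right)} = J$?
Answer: $\frac{145}{2} \approx 72.5$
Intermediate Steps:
$y = - \frac{315}{2}$ ($y = \left(-99\right) \frac{1}{110} \cdot 175 = \left(- \frac{9}{10}\right) 175 = - \frac{315}{2} \approx -157.5$)
$u{\left(a,-85 \right)} - y = -85 - - \frac{315}{2} = -85 + \frac{315}{2} = \frac{145}{2}$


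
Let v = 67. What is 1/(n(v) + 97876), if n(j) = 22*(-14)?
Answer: 1/97568 ≈ 1.0249e-5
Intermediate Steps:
n(j) = -308
1/(n(v) + 97876) = 1/(-308 + 97876) = 1/97568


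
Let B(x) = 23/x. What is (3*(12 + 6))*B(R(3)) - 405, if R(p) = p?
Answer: 9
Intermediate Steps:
(3*(12 + 6))*B(R(3)) - 405 = (3*(12 + 6))*(23/3) - 405 = (3*18)*(23*(1/3)) - 405 = 54*(23/3) - 405 = 414 - 405 = 9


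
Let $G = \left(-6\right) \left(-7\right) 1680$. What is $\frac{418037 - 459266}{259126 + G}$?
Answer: $- \frac{41229}{329686} \approx -0.12506$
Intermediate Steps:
$G = 70560$ ($G = 42 \cdot 1680 = 70560$)
$\frac{418037 - 459266}{259126 + G} = \frac{418037 - 459266}{259126 + 70560} = - \frac{41229}{329686}$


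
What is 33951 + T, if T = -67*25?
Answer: 32276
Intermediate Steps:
T = -1675
33951 + T = 33951 - 1675 = 32276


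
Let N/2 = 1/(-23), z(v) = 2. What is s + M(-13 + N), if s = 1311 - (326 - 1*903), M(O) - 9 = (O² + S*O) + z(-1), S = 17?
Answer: 977481/529 ≈ 1847.8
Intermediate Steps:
N = -2/23 (N = 2/(-23) = 2*(-1/23) = -2/23 ≈ -0.086957)
M(O) = 11 + O² + 17*O (M(O) = 9 + ((O² + 17*O) + 2) = 9 + (2 + O² + 17*O) = 11 + O² + 17*O)
s = 1888 (s = 1311 - (326 - 903) = 1311 - 1*(-577) = 1311 + 577 = 1888)
s + M(-13 + N) = 1888 + (11 + (-13 - 2/23)² + 17*(-13 - 2/23)) = 1888 + (11 + (-301/23)² + 17*(-301/23)) = 1888 + (11 + 90601/529 - 5117/23) = 1888 - 21271/529 = 977481/529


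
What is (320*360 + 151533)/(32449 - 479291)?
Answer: -266733/446842 ≈ -0.59693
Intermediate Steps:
(320*360 + 151533)/(32449 - 479291) = (115200 + 151533)/(-446842) = 266733*(-1/446842) = -266733/446842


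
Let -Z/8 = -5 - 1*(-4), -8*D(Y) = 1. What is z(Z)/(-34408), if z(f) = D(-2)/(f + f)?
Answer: 1/4404224 ≈ 2.2705e-7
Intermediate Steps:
D(Y) = -⅛ (D(Y) = -⅛*1 = -⅛)
Z = 8 (Z = -8*(-5 - 1*(-4)) = -8*(-5 + 4) = -8*(-1) = 8)
z(f) = -1/(16*f) (z(f) = -⅛/(f + f) = -⅛/(2*f) = (1/(2*f))*(-⅛) = -1/(16*f))
z(Z)/(-34408) = (-1/16/8)/(-34408) = -(-1)/(550528*8) = -1/34408*(-1/128) = 1/4404224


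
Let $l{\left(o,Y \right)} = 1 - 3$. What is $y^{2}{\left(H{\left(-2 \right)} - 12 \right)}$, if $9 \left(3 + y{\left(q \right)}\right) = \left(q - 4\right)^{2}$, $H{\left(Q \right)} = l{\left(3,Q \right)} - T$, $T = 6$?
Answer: $3721$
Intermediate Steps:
$l{\left(o,Y \right)} = -2$
$H{\left(Q \right)} = -8$ ($H{\left(Q \right)} = -2 - 6 = -8$)
$y{\left(q \right)} = -3 + \frac{\left(-4 + q\right)^{2}}{9}$ ($y{\left(q \right)} = -3 + \frac{\left(q - 4\right)^{2}}{9} = -3 + \frac{\left(-4 + q\right)^{2}}{9}$)
$y^{2}{\left(H{\left(-2 \right)} - 12 \right)} = \left(-3 + \frac{\left(-4 - 20\right)^{2}}{9}\right)^{2} = \left(-3 + \frac{\left(-24\right)^{2}}{9}\right)^{2} = \left(-3 + \frac{1}{9} \cdot 576\right)^{2} = \left(-3 + 64\right)^{2} = 61^{2} = 3721$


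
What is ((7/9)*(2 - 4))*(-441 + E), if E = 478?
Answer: -518/9 ≈ -57.556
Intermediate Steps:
((7/9)*(2 - 4))*(-441 + E) = ((7/9)*(2 - 4))*(-441 + 478) = ((7*(⅑))*(-2))*37 = ((7/9)*(-2))*37 = -14/9*37 = -518/9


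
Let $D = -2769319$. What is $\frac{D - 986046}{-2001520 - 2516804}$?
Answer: $\frac{3755365}{4518324} \approx 0.83114$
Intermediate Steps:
$\frac{D - 986046}{-2001520 - 2516804} = \frac{-2769319 - 986046}{-2001520 - 2516804} = - \frac{3755365}{-4518324} = \left(-3755365\right) \left(- \frac{1}{4518324}\right) = \frac{3755365}{4518324}$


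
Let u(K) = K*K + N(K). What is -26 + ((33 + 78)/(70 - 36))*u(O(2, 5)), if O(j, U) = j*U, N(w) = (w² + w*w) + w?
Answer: 16763/17 ≈ 986.06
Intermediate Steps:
N(w) = w + 2*w² (N(w) = (w² + w²) + w = 2*w² + w = w + 2*w²)
O(j, U) = U*j
u(K) = K² + K*(1 + 2*K) (u(K) = K*K + K*(1 + 2*K) = K² + K*(1 + 2*K))
-26 + ((33 + 78)/(70 - 36))*u(O(2, 5)) = -26 + ((33 + 78)/(70 - 36))*((5*2)*(1 + 3*(5*2))) = -26 + (111/34)*(10*(1 + 3*10)) = -26 + (111*(1/34))*(10*(1 + 30)) = -26 + 111*(10*31)/34 = -26 + (111/34)*310 = -26 + 17205/17 = 16763/17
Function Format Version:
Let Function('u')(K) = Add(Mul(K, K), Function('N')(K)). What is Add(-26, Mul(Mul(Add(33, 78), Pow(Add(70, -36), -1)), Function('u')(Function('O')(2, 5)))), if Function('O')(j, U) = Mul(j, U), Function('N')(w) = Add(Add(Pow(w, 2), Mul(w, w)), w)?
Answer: Rational(16763, 17) ≈ 986.06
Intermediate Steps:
Function('N')(w) = Add(w, Mul(2, Pow(w, 2))) (Function('N')(w) = Add(Add(Pow(w, 2), Pow(w, 2)), w) = Add(Mul(2, Pow(w, 2)), w) = Add(w, Mul(2, Pow(w, 2))))
Function('O')(j, U) = Mul(U, j)
Function('u')(K) = Add(Pow(K, 2), Mul(K, Add(1, Mul(2, K)))) (Function('u')(K) = Add(Mul(K, K), Mul(K, Add(1, Mul(2, K)))) = Add(Pow(K, 2), Mul(K, Add(1, Mul(2, K)))))
Add(-26, Mul(Mul(Add(33, 78), Pow(Add(70, -36), -1)), Function('u')(Function('O')(2, 5)))) = Add(-26, Mul(Mul(Add(33, 78), Pow(Add(70, -36), -1)), Mul(Mul(5, 2), Add(1, Mul(3, Mul(5, 2)))))) = Add(-26, Mul(Mul(111, Pow(34, -1)), Mul(10, Add(1, Mul(3, 10))))) = Add(-26, Mul(Mul(111, Rational(1, 34)), Mul(10, Add(1, 30)))) = Add(-26, Mul(Rational(111, 34), Mul(10, 31))) = Add(-26, Mul(Rational(111, 34), 310)) = Add(-26, Rational(17205, 17)) = Rational(16763, 17)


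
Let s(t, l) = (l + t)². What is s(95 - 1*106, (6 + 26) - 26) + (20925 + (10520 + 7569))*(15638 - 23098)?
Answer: -291044415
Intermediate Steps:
s(95 - 1*106, (6 + 26) - 26) + (20925 + (10520 + 7569))*(15638 - 23098) = (((6 + 26) - 26) + (95 - 1*106))² + (20925 + (10520 + 7569))*(15638 - 23098) = ((32 - 26) + (95 - 106))² + (20925 + 18089)*(-7460) = (6 - 11)² + 39014*(-7460) = (-5)² - 291044440 = 25 - 291044440 = -291044415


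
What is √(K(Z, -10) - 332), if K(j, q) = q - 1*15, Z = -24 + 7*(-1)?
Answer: I*√357 ≈ 18.894*I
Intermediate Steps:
Z = -31 (Z = -24 - 7 = -31)
K(j, q) = -15 + q (K(j, q) = q - 15 = -15 + q)
√(K(Z, -10) - 332) = √((-15 - 10) - 332) = √(-25 - 332) = √(-357) = I*√357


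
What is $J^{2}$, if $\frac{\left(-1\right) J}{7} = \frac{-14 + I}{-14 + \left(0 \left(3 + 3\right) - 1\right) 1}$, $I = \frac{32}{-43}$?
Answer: $\frac{19695844}{416025} \approx 47.343$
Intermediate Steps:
$I = - \frac{32}{43}$ ($I = 32 \left(- \frac{1}{43}\right) = - \frac{32}{43} \approx -0.74419$)
$J = - \frac{4438}{645}$ ($J = - 7 \frac{-14 - \frac{32}{43}}{-14 + \left(0 \left(3 + 3\right) - 1\right) 1} = - 7 \left(- \frac{634}{43 \left(-14 + \left(0 \cdot 6 - 1\right) 1\right)}\right) = - 7 \left(- \frac{634}{43 \left(-14 + \left(0 - 1\right) 1\right)}\right) = - 7 \left(- \frac{634}{43 \left(-14 - 1\right)}\right) = - 7 \left(- \frac{634}{43 \left(-15\right)}\right) = - 7 \left(\left(- \frac{634}{43}\right) \left(- \frac{1}{15}\right)\right) = \left(-7\right) \frac{634}{645} = - \frac{4438}{645} \approx -6.8806$)
$J^{2} = \left(- \frac{4438}{645}\right)^{2} = \frac{19695844}{416025}$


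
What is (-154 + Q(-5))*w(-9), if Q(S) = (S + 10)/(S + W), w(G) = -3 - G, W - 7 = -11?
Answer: -2782/3 ≈ -927.33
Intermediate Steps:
W = -4 (W = 7 - 11 = -4)
Q(S) = (10 + S)/(-4 + S) (Q(S) = (S + 10)/(S - 4) = (10 + S)/(-4 + S))
(-154 + Q(-5))*w(-9) = (-154 + (10 - 5)/(-4 - 5))*(-3 - 1*(-9)) = (-154 + 5/(-9))*(-3 + 9) = (-154 - ⅑*5)*6 = (-154 - 5/9)*6 = -1391/9*6 = -2782/3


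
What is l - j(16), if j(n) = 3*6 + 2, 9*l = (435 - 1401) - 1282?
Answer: -2428/9 ≈ -269.78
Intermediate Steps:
l = -2248/9 (l = ((435 - 1401) - 1282)/9 = (-966 - 1282)/9 = (⅑)*(-2248) = -2248/9 ≈ -249.78)
j(n) = 20 (j(n) = 18 + 2 = 20)
l - j(16) = -2248/9 - 1*20 = -2248/9 - 20 = -2428/9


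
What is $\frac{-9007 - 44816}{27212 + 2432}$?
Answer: $- \frac{53823}{29644} \approx -1.8156$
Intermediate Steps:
$\frac{-9007 - 44816}{27212 + 2432} = - \frac{53823}{29644}$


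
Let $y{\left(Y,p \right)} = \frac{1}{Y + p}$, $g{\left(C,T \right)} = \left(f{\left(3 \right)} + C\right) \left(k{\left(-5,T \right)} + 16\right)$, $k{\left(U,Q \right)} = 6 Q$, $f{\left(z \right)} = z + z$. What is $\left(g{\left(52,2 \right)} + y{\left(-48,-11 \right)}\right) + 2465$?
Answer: $\frac{241250}{59} \approx 4089.0$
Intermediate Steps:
$f{\left(z \right)} = 2 z$
$g{\left(C,T \right)} = \left(6 + C\right) \left(16 + 6 T\right)$ ($g{\left(C,T \right)} = \left(2 \cdot 3 + C\right) \left(6 T + 16\right) = \left(6 + C\right) \left(16 + 6 T\right)$)
$\left(g{\left(52,2 \right)} + y{\left(-48,-11 \right)}\right) + 2465 = \left(\left(96 + 16 \cdot 52 + 36 \cdot 2 + 6 \cdot 52 \cdot 2\right) + \frac{1}{-48 - 11}\right) + 2465 = \left(\left(96 + 832 + 72 + 624\right) + \frac{1}{-59}\right) + 2465 = \left(1624 - \frac{1}{59}\right) + 2465 = \frac{95815}{59} + 2465 = \frac{241250}{59}$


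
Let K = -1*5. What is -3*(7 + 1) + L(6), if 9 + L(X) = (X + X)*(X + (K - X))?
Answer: -93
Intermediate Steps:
K = -5
L(X) = -9 - 10*X (L(X) = -9 + (X + X)*(X + (-5 - X)) = -9 + (2*X)*(-5) = -9 - 10*X)
-3*(7 + 1) + L(6) = -3*(7 + 1) + (-9 - 10*6) = -3*8 + (-9 - 60) = -24 - 69 = -93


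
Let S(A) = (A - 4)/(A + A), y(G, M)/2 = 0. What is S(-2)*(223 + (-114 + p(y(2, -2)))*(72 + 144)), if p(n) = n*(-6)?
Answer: -73203/2 ≈ -36602.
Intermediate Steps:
y(G, M) = 0 (y(G, M) = 2*0 = 0)
p(n) = -6*n
S(A) = (-4 + A)/(2*A) (S(A) = (-4 + A)/((2*A)) = (-4 + A)*(1/(2*A)) = (-4 + A)/(2*A))
S(-2)*(223 + (-114 + p(y(2, -2)))*(72 + 144)) = ((1/2)*(-4 - 2)/(-2))*(223 + (-114 - 6*0)*(72 + 144)) = ((1/2)*(-1/2)*(-6))*(223 + (-114 + 0)*216) = 3*(223 - 114*216)/2 = 3*(223 - 24624)/2 = (3/2)*(-24401) = -73203/2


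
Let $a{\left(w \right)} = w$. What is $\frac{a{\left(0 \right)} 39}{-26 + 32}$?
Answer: $0$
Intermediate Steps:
$\frac{a{\left(0 \right)} 39}{-26 + 32} = \frac{0 \cdot 39}{-26 + 32} = \frac{0}{6} = 0 \cdot \frac{1}{6} = 0$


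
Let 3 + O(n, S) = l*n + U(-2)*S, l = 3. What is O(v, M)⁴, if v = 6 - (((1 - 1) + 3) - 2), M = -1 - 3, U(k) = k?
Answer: 160000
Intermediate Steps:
M = -4
v = 5 (v = 6 - ((0 + 3) - 2) = 6 - (3 - 2) = 6 - 1*1 = 6 - 1 = 5)
O(n, S) = -3 - 2*S + 3*n (O(n, S) = -3 + (3*n - 2*S) = -3 + (-2*S + 3*n) = -3 - 2*S + 3*n)
O(v, M)⁴ = (-3 - 2*(-4) + 3*5)⁴ = (-3 + 8 + 15)⁴ = 20⁴ = 160000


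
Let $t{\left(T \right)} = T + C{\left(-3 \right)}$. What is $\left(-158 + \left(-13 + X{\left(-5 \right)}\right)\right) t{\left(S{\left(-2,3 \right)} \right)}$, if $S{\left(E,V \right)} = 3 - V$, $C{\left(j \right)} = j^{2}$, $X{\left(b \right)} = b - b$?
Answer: $-1539$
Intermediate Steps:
$X{\left(b \right)} = 0$
$t{\left(T \right)} = 9 + T$ ($t{\left(T \right)} = T + \left(-3\right)^{2} = T + 9 = 9 + T$)
$\left(-158 + \left(-13 + X{\left(-5 \right)}\right)\right) t{\left(S{\left(-2,3 \right)} \right)} = \left(-158 + \left(-13 + 0\right)\right) \left(9 + \left(3 - 3\right)\right) = \left(-158 - 13\right) \left(9 + \left(3 - 3\right)\right) = - 171 \left(9 + 0\right) = \left(-171\right) 9 = -1539$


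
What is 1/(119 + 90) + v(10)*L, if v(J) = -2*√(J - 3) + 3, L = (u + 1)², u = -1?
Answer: 1/209 ≈ 0.0047847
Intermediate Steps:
L = 0 (L = (-1 + 1)² = 0² = 0)
v(J) = 3 - 2*√(-3 + J) (v(J) = -2*√(-3 + J) + 3 = 3 - 2*√(-3 + J))
1/(119 + 90) + v(10)*L = 1/(119 + 90) + (3 - 2*√(-3 + 10))*0 = 1/209 + (3 - 2*√7)*0 = 1/209 + 0 = 1/209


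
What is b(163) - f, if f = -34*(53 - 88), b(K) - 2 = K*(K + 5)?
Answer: 26196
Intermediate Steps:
b(K) = 2 + K*(5 + K) (b(K) = 2 + K*(K + 5) = 2 + K*(5 + K))
f = 1190 (f = -34*(-35) = 1190)
b(163) - f = (2 + 163² + 5*163) - 1*1190 = (2 + 26569 + 815) - 1190 = 27386 - 1190 = 26196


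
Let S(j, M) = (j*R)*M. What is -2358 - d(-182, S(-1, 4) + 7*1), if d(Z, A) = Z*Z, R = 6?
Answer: -35482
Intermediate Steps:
S(j, M) = 6*M*j (S(j, M) = (j*6)*M = (6*j)*M = 6*M*j)
d(Z, A) = Z²
-2358 - d(-182, S(-1, 4) + 7*1) = -2358 - 1*(-182)² = -2358 - 1*33124 = -2358 - 33124 = -35482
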